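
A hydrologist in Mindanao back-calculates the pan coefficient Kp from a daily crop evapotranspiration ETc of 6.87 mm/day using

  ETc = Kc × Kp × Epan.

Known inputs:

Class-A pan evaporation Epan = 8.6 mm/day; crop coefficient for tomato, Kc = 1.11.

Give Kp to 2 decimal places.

0.72

ETc = Kc × Kp × Epan  ⇒  Kp = ETc / (Kc × Epan)
Kp = 6.87 / (1.11 × 8.6) = 6.87 / 9.546 = 0.7197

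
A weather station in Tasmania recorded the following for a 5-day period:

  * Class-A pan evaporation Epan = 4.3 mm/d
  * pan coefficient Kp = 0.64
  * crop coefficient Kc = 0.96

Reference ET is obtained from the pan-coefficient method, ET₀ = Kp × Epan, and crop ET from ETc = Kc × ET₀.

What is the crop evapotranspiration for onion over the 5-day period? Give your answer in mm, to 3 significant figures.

ET₀ = 0.64 × 4.3 = 2.7520 mm/d
ETc = Kc × ET₀ = 0.96 × 2.7520 = 2.6419 mm/d
Over 5 days: 2.6419 × 5 = 13.210 mm

13.2 mm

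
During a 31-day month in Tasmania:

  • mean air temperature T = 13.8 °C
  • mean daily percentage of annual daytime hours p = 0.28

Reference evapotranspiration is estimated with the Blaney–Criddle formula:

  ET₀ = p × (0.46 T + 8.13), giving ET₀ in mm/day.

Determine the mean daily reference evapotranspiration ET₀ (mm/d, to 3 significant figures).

4.05 mm/d

ET₀ = 0.28 × (0.46 × 13.8 + 8.13) = 0.28 × 14.478 = 4.0538 mm/d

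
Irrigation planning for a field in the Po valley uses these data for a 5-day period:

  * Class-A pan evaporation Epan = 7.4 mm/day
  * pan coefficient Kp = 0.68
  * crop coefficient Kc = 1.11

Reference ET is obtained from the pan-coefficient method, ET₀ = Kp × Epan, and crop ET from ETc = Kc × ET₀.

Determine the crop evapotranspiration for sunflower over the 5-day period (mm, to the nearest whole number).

ET₀ = 0.68 × 7.4 = 5.0320 mm/d
ETc = Kc × ET₀ = 1.11 × 5.0320 = 5.5855 mm/d
Over 5 days: 5.5855 × 5 = 27.928 mm

28 mm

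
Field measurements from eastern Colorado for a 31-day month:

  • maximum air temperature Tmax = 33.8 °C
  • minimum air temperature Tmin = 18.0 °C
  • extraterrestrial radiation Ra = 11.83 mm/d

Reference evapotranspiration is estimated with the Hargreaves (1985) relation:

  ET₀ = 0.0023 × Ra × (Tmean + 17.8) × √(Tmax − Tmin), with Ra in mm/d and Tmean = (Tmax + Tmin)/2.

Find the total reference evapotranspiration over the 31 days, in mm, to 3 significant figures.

147 mm

Tmean = (33.8 + 18.0)/2 = 25.90 °C
ET₀ = 0.0023 × 11.83 × (25.90 + 17.8) × √15.8 = 0.0023 × 11.83 × 43.70 × 3.9749 = 4.7263 mm/d
Over 31 days: 4.7263 × 31 = 146.515 mm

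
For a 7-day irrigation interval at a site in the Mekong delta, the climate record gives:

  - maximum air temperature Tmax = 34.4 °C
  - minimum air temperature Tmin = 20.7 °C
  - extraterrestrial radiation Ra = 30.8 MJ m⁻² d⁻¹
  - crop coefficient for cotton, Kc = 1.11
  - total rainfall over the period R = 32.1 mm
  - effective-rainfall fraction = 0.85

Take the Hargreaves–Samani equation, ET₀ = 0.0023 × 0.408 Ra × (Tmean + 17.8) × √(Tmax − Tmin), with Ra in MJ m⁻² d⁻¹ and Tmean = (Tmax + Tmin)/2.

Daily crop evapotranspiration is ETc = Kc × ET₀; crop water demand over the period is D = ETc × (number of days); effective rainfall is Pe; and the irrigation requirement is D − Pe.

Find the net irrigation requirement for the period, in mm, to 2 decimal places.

10.41 mm

Tmean = (34.4 + 20.7)/2 = 27.55 °C
0.408 Ra = 0.408 × 30.8 = 12.5664 mm/d equivalent
ET₀ = 0.0023 × 12.5664 × (27.55 + 17.8) × √13.7 = 0.0023 × 12.5664 × 45.35 × 3.7014 = 4.8516 mm/d
ETc = Kc × ET₀ = 1.11 × 4.8516 = 5.3853 mm/d
Crop demand D = ETc × 7 d = 5.3853 × 7 = 37.697 mm
Pe = 0.85 × 32.1 = 27.285 mm
D − Pe = 37.697 − 27.285 = 10.412 mm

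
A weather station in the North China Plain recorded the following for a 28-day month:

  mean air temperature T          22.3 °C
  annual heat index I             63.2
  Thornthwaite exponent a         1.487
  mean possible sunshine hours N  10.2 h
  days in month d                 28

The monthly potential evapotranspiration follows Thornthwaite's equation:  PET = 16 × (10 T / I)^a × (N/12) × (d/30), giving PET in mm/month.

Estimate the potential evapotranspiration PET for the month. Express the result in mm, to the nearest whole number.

10T/I = 10 × 22.3 / 63.2 = 3.5285
(10T/I)^a = 3.5285^1.487 = 6.5203
Uncorrected PET = 16 × 6.5203 = 104.325 mm
Correction = (N/12)(d/30) = (10.2/12)(28/30) = 0.7933
PET = 104.325 × 0.7933 = 82.761 mm/month

83 mm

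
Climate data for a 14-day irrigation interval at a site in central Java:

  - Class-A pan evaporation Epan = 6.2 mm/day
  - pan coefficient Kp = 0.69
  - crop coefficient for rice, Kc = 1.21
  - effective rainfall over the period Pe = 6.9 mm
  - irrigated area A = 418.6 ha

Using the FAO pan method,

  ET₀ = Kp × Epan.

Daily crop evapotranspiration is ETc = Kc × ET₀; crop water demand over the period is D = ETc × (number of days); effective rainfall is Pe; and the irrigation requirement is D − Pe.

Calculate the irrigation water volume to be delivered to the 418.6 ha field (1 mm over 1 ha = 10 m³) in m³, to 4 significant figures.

ET₀ = 0.69 × 6.2 = 4.2780 mm/d
ETc = Kc × ET₀ = 1.21 × 4.2780 = 5.1764 mm/d
Crop demand D = ETc × 14 d = 5.1764 × 14 = 72.470 mm
D − Pe = 72.470 − 6.9 = 65.570 mm
Volume = 65.570 mm × 418.6 ha × 10 = 274476.0 m³

274500 m³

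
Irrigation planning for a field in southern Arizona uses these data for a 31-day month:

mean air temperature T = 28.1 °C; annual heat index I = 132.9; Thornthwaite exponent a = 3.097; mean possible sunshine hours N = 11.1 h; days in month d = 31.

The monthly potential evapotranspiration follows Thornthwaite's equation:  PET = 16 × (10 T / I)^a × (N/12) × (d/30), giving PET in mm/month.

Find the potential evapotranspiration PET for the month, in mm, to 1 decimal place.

155.4 mm

10T/I = 10 × 28.1 / 132.9 = 2.1144
(10T/I)^a = 2.1144^3.097 = 10.1649
Uncorrected PET = 16 × 10.1649 = 162.638 mm
Correction = (N/12)(d/30) = (11.1/12)(31/30) = 0.9558
PET = 162.638 × 0.9558 = 155.449 mm/month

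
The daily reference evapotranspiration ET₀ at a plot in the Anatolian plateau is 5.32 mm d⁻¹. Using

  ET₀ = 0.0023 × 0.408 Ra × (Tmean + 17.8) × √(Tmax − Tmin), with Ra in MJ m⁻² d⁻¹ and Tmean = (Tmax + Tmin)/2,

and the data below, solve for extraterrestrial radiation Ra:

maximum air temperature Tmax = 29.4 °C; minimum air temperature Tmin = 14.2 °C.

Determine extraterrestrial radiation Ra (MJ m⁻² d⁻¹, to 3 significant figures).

Tmean = (29.4+14.2)/2 = 21.80 °C; ΔT = 15.2
Ra = ET₀ / [0.0023 × 0.408 × (Tmean+17.8) × √ΔT]
   = 5.32 / (0.0023 × 0.408 × 39.60 × 3.8987) = 36.721 MJ m⁻² d⁻¹

36.7 MJ m⁻² d⁻¹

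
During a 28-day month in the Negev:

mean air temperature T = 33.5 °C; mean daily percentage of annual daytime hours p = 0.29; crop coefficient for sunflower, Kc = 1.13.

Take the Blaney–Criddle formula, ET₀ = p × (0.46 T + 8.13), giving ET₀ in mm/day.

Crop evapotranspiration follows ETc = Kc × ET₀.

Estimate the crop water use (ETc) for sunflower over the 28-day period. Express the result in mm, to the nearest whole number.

ET₀ = 0.29 × (0.46 × 33.5 + 8.13) = 0.29 × 23.540 = 6.8266 mm/d
ETc = Kc × ET₀ = 1.13 × 6.8266 = 7.7141 mm/d
Over 28 days: 7.7141 × 28 = 215.995 mm

216 mm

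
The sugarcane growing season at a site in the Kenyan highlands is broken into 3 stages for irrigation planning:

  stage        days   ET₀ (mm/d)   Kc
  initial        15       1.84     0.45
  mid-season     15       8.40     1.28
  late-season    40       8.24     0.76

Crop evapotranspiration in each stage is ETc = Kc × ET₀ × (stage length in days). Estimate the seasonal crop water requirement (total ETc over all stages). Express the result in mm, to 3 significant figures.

initial: 0.45 × 1.84 × 15 = 12.42 mm
mid-season: 1.28 × 8.40 × 15 = 161.28 mm
late-season: 0.76 × 8.24 × 40 = 250.50 mm
Seasonal total = 424.20 mm

424 mm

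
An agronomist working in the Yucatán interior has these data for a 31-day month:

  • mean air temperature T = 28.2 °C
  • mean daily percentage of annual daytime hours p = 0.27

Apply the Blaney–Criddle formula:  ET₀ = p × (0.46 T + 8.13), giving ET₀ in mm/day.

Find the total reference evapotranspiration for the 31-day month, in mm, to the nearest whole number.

177 mm

ET₀ = 0.27 × (0.46 × 28.2 + 8.13) = 0.27 × 21.102 = 5.6975 mm/d
Monthly total = 5.6975 × 31 = 176.623 mm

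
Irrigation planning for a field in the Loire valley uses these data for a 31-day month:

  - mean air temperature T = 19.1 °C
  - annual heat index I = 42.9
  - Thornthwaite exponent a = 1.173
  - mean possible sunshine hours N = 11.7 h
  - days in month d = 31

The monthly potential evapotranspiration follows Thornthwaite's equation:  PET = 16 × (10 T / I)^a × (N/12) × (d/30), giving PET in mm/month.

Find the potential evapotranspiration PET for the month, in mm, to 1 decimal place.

10T/I = 10 × 19.1 / 42.9 = 4.4522
(10T/I)^a = 4.4522^1.173 = 5.7647
Uncorrected PET = 16 × 5.7647 = 92.235 mm
Correction = (N/12)(d/30) = (11.7/12)(31/30) = 1.0075
PET = 92.235 × 1.0075 = 92.927 mm/month

92.9 mm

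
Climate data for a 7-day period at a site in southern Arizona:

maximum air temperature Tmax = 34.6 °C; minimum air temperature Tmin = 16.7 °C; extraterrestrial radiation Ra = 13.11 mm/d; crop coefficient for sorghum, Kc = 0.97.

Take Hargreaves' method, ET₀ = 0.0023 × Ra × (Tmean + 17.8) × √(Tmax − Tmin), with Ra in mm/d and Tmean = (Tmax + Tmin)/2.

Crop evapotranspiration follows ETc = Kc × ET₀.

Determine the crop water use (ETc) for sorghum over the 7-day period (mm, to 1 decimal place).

Tmean = (34.6 + 16.7)/2 = 25.65 °C
ET₀ = 0.0023 × 13.11 × (25.65 + 17.8) × √17.9 = 0.0023 × 13.11 × 43.45 × 4.2308 = 5.5430 mm/d
ETc = Kc × ET₀ = 0.97 × 5.5430 = 5.3767 mm/d
Over 7 days: 5.3767 × 7 = 37.637 mm

37.6 mm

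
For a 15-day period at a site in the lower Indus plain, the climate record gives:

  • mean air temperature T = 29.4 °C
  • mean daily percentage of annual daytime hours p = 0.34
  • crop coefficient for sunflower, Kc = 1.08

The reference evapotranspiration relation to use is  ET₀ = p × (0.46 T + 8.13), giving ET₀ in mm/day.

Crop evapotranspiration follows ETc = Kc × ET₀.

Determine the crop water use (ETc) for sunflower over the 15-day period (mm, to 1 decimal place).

119.3 mm

ET₀ = 0.34 × (0.46 × 29.4 + 8.13) = 0.34 × 21.654 = 7.3624 mm/d
ETc = Kc × ET₀ = 1.08 × 7.3624 = 7.9514 mm/d
Over 15 days: 7.9514 × 15 = 119.271 mm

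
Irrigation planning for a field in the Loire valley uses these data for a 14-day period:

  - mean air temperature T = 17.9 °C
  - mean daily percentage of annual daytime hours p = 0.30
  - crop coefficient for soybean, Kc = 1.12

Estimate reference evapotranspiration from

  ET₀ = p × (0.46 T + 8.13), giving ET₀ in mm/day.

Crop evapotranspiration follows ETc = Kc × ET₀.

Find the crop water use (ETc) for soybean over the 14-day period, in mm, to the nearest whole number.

ET₀ = 0.30 × (0.46 × 17.9 + 8.13) = 0.30 × 16.364 = 4.9092 mm/d
ETc = Kc × ET₀ = 1.12 × 4.9092 = 5.4983 mm/d
Over 14 days: 5.4983 × 14 = 76.976 mm

77 mm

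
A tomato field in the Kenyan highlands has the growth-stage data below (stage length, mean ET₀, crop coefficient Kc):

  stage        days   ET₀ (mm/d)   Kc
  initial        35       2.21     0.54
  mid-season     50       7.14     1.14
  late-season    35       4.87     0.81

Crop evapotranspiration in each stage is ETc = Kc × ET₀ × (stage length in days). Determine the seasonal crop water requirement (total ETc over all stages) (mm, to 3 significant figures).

initial: 0.54 × 2.21 × 35 = 41.77 mm
mid-season: 1.14 × 7.14 × 50 = 406.98 mm
late-season: 0.81 × 4.87 × 35 = 138.06 mm
Seasonal total = 586.81 mm

587 mm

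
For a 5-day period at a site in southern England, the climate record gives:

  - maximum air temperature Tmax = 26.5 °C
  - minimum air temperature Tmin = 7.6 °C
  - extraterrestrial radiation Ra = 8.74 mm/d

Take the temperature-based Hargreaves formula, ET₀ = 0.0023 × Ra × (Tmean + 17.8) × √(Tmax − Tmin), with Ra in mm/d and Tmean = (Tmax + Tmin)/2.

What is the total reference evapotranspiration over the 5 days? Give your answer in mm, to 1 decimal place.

15.2 mm

Tmean = (26.5 + 7.6)/2 = 17.05 °C
ET₀ = 0.0023 × 8.74 × (17.05 + 17.8) × √18.9 = 0.0023 × 8.74 × 34.85 × 4.3474 = 3.0456 mm/d
Over 5 days: 3.0456 × 5 = 15.228 mm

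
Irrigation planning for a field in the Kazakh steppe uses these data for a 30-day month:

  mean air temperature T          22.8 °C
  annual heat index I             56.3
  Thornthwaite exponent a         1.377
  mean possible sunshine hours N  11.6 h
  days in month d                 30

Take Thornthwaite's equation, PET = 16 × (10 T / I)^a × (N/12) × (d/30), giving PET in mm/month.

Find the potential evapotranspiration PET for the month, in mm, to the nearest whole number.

106 mm

10T/I = 10 × 22.8 / 56.3 = 4.0497
(10T/I)^a = 4.0497^1.377 = 6.8615
Uncorrected PET = 16 × 6.8615 = 109.784 mm
Correction = (N/12)(d/30) = (11.6/12)(30/30) = 0.9667
PET = 109.784 × 0.9667 = 106.128 mm/month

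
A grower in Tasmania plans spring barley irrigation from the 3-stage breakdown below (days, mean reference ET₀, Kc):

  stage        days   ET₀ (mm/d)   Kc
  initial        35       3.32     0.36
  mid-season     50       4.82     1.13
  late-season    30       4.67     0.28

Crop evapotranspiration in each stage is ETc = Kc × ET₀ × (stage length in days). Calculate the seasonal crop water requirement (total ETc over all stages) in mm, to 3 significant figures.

353 mm

initial: 0.36 × 3.32 × 35 = 41.83 mm
mid-season: 1.13 × 4.82 × 50 = 272.33 mm
late-season: 0.28 × 4.67 × 30 = 39.23 mm
Seasonal total = 353.39 mm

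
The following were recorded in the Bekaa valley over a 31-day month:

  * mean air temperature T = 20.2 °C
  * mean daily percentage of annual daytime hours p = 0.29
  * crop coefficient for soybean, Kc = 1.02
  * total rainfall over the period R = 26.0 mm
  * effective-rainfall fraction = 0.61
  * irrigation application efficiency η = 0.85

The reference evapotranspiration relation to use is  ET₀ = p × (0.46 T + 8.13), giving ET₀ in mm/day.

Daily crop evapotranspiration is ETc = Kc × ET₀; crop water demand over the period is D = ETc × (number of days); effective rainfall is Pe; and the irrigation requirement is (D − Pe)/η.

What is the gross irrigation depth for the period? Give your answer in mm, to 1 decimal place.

169.3 mm

ET₀ = 0.29 × (0.46 × 20.2 + 8.13) = 0.29 × 17.422 = 5.0524 mm/d
ETc = Kc × ET₀ = 1.02 × 5.0524 = 5.1534 mm/d
Crop demand D = ETc × 31 d = 5.1534 × 31 = 159.755 mm
Pe = 0.61 × 26.0 = 15.860 mm
D − Pe = 159.755 − 15.860 = 143.895 mm
Gross irrigation = 143.895 / 0.85 = 169.288 mm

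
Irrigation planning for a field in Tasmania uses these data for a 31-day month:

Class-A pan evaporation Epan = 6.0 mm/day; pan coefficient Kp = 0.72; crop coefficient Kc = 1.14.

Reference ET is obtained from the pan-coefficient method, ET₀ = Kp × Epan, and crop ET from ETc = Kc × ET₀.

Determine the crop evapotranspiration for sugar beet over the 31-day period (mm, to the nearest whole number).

ET₀ = 0.72 × 6.0 = 4.3200 mm/d
ETc = Kc × ET₀ = 1.14 × 4.3200 = 4.9248 mm/d
Over 31 days: 4.9248 × 31 = 152.669 mm

153 mm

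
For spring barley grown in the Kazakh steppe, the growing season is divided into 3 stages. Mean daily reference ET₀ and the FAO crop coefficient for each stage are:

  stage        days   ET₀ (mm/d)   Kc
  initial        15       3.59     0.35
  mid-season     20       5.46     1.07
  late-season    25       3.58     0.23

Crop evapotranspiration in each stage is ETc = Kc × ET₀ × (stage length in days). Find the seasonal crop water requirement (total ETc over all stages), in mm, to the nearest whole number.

initial: 0.35 × 3.59 × 15 = 18.85 mm
mid-season: 1.07 × 5.46 × 20 = 116.84 mm
late-season: 0.23 × 3.58 × 25 = 20.59 mm
Seasonal total = 156.28 mm

156 mm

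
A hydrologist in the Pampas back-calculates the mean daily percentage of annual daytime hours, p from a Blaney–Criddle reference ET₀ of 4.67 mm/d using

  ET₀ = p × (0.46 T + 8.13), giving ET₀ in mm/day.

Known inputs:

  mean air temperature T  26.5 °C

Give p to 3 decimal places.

p = ET₀ / (0.46 T + 8.13) = 4.67 / (0.46 × 26.5 + 8.13) = 4.67 / 20.320 = 0.2298

0.230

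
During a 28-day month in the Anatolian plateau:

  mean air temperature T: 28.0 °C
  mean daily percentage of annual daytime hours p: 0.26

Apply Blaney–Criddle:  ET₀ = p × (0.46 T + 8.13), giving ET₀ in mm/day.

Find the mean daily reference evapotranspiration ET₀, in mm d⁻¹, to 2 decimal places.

5.46 mm d⁻¹

ET₀ = 0.26 × (0.46 × 28.0 + 8.13) = 0.26 × 21.010 = 5.4626 mm/d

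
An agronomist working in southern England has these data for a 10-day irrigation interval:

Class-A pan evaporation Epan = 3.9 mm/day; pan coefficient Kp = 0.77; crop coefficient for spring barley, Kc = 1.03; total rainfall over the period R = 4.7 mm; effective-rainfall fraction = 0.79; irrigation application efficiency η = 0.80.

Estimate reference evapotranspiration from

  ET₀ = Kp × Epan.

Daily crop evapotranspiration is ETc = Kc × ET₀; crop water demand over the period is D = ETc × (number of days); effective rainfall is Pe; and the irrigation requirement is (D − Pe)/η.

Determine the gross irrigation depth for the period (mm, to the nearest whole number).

34 mm

ET₀ = 0.77 × 3.9 = 3.0030 mm/d
ETc = Kc × ET₀ = 1.03 × 3.0030 = 3.0931 mm/d
Crop demand D = ETc × 10 d = 3.0931 × 10 = 30.931 mm
Pe = 0.79 × 4.7 = 3.713 mm
D − Pe = 30.931 − 3.713 = 27.218 mm
Gross irrigation = 27.218 / 0.80 = 34.023 mm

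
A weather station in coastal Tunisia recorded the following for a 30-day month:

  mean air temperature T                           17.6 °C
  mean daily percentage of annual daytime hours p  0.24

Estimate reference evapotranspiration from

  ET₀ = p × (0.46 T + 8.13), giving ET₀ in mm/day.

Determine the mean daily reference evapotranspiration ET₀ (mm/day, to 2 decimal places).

3.89 mm/day

ET₀ = 0.24 × (0.46 × 17.6 + 8.13) = 0.24 × 16.226 = 3.8942 mm/d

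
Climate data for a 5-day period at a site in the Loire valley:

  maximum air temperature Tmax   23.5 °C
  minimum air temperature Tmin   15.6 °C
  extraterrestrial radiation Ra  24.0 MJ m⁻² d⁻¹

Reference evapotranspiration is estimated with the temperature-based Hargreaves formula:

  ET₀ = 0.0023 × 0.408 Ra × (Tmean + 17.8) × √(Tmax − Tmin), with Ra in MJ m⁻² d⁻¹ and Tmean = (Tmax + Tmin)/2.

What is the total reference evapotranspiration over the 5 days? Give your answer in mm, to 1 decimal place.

Tmean = (23.5 + 15.6)/2 = 19.55 °C
0.408 Ra = 0.408 × 24.0 = 9.7920 mm/d equivalent
ET₀ = 0.0023 × 9.7920 × (19.55 + 17.8) × √7.9 = 0.0023 × 9.7920 × 37.35 × 2.8107 = 2.3643 mm/d
Over 5 days: 2.3643 × 5 = 11.822 mm

11.8 mm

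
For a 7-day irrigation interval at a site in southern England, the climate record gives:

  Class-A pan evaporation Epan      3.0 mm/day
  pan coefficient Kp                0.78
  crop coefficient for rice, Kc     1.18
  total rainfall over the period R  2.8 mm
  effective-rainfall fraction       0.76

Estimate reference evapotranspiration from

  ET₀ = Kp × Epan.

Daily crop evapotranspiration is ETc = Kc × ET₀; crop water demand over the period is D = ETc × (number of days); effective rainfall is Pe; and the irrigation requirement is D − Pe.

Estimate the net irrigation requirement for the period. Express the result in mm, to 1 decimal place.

17.2 mm

ET₀ = 0.78 × 3.0 = 2.3400 mm/d
ETc = Kc × ET₀ = 1.18 × 2.3400 = 2.7612 mm/d
Crop demand D = ETc × 7 d = 2.7612 × 7 = 19.328 mm
Pe = 0.76 × 2.8 = 2.128 mm
D − Pe = 19.328 − 2.128 = 17.200 mm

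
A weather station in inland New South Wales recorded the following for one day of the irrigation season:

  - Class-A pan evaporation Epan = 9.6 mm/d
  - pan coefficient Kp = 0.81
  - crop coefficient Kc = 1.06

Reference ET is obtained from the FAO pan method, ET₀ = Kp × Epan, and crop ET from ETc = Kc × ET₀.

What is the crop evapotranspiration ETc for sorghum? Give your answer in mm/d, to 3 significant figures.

ET₀ = 0.81 × 9.6 = 7.7760 mm/d
ETc = Kc × ET₀ = 1.06 × 7.7760 = 8.2426 mm/d

8.24 mm/d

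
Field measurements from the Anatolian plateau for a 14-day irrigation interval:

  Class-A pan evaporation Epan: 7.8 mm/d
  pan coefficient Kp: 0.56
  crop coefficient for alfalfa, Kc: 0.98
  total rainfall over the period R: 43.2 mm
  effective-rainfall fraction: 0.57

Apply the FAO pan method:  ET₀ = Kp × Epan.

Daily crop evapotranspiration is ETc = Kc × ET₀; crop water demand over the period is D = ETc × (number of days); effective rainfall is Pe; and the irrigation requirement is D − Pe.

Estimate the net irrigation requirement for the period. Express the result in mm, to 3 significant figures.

35.3 mm

ET₀ = 0.56 × 7.8 = 4.3680 mm/d
ETc = Kc × ET₀ = 0.98 × 4.3680 = 4.2806 mm/d
Crop demand D = ETc × 14 d = 4.2806 × 14 = 59.928 mm
Pe = 0.57 × 43.2 = 24.624 mm
D − Pe = 59.928 − 24.624 = 35.304 mm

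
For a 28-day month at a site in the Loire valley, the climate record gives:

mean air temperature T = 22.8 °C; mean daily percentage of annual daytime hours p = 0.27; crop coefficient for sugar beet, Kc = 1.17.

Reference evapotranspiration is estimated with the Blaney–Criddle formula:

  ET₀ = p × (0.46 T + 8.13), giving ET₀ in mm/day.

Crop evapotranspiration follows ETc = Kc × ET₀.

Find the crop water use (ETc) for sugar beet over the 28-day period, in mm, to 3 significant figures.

165 mm

ET₀ = 0.27 × (0.46 × 22.8 + 8.13) = 0.27 × 18.618 = 5.0269 mm/d
ETc = Kc × ET₀ = 1.17 × 5.0269 = 5.8815 mm/d
Over 28 days: 5.8815 × 28 = 164.682 mm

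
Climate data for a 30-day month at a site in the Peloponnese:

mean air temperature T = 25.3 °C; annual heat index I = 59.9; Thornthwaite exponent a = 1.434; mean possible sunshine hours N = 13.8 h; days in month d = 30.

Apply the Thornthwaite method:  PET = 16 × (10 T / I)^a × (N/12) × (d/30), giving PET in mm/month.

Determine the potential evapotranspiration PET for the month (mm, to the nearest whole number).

10T/I = 10 × 25.3 / 59.9 = 4.2237
(10T/I)^a = 4.2237^1.434 = 7.8930
Uncorrected PET = 16 × 7.8930 = 126.288 mm
Correction = (N/12)(d/30) = (13.8/12)(30/30) = 1.1500
PET = 126.288 × 1.1500 = 145.231 mm/month

145 mm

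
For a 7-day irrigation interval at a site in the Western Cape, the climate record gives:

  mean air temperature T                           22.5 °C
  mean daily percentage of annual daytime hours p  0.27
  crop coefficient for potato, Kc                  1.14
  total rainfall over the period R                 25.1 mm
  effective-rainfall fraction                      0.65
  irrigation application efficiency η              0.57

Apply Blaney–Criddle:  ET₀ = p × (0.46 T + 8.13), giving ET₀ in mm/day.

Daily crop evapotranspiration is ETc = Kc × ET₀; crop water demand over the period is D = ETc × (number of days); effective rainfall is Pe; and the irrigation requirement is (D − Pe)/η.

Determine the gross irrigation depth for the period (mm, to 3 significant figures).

ET₀ = 0.27 × (0.46 × 22.5 + 8.13) = 0.27 × 18.480 = 4.9896 mm/d
ETc = Kc × ET₀ = 1.14 × 4.9896 = 5.6881 mm/d
Crop demand D = ETc × 7 d = 5.6881 × 7 = 39.817 mm
Pe = 0.65 × 25.1 = 16.315 mm
D − Pe = 39.817 − 16.315 = 23.502 mm
Gross irrigation = 23.502 / 0.57 = 41.232 mm

41.2 mm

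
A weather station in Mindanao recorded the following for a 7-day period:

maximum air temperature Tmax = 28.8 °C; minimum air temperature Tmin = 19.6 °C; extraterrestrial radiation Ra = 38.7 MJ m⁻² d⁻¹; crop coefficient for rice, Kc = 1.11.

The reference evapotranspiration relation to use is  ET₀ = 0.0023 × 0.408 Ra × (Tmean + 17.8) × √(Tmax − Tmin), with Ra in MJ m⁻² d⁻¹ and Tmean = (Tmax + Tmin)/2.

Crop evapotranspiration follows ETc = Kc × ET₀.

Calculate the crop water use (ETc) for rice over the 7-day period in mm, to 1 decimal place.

Tmean = (28.8 + 19.6)/2 = 24.20 °C
0.408 Ra = 0.408 × 38.7 = 15.7896 mm/d equivalent
ET₀ = 0.0023 × 15.7896 × (24.20 + 17.8) × √9.2 = 0.0023 × 15.7896 × 42.00 × 3.0332 = 4.6265 mm/d
ETc = Kc × ET₀ = 1.11 × 4.6265 = 5.1354 mm/d
Over 7 days: 5.1354 × 7 = 35.948 mm

35.9 mm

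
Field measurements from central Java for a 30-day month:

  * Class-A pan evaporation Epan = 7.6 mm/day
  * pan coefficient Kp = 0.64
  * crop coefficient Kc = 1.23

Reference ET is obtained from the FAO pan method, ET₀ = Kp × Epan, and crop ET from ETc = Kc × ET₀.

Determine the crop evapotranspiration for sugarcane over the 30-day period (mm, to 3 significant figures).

ET₀ = 0.64 × 7.6 = 4.8640 mm/d
ETc = Kc × ET₀ = 1.23 × 4.8640 = 5.9827 mm/d
Over 30 days: 5.9827 × 30 = 179.481 mm

179 mm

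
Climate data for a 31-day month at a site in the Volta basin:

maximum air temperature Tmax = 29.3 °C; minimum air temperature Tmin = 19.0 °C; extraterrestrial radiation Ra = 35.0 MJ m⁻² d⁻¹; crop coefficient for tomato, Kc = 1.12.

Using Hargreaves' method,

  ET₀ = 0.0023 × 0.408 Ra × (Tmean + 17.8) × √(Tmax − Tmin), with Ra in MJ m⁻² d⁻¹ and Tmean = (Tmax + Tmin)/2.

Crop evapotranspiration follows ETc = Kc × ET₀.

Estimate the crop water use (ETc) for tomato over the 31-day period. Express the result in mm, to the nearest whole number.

Tmean = (29.3 + 19.0)/2 = 24.15 °C
0.408 Ra = 0.408 × 35.0 = 14.2800 mm/d equivalent
ET₀ = 0.0023 × 14.2800 × (24.15 + 17.8) × √10.3 = 0.0023 × 14.2800 × 41.95 × 3.2094 = 4.4219 mm/d
ETc = Kc × ET₀ = 1.12 × 4.4219 = 4.9525 mm/d
Over 31 days: 4.9525 × 31 = 153.528 mm

154 mm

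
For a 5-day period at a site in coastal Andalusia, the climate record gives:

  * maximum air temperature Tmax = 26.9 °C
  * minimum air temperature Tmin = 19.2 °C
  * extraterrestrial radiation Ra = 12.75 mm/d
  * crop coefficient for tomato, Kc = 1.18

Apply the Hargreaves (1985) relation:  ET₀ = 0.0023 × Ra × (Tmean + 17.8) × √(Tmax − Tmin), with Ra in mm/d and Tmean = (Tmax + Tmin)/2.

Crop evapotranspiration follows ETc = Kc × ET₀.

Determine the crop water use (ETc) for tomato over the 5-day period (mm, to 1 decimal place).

19.6 mm

Tmean = (26.9 + 19.2)/2 = 23.05 °C
ET₀ = 0.0023 × 12.75 × (23.05 + 17.8) × √7.7 = 0.0023 × 12.75 × 40.85 × 2.7749 = 3.3241 mm/d
ETc = Kc × ET₀ = 1.18 × 3.3241 = 3.9224 mm/d
Over 5 days: 3.9224 × 5 = 19.612 mm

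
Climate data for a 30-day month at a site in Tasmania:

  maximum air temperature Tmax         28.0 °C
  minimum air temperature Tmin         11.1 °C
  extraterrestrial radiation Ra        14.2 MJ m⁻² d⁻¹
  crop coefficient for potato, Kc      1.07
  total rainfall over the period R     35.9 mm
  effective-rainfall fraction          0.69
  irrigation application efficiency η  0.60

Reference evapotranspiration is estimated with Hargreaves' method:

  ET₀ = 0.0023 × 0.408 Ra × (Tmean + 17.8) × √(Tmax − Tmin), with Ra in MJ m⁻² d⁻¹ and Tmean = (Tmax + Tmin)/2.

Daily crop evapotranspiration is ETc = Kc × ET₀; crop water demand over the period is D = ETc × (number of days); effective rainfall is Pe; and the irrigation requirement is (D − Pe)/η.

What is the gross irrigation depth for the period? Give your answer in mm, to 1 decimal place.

68.2 mm

Tmean = (28.0 + 11.1)/2 = 19.55 °C
0.408 Ra = 0.408 × 14.2 = 5.7936 mm/d equivalent
ET₀ = 0.0023 × 5.7936 × (19.55 + 17.8) × √16.9 = 0.0023 × 5.7936 × 37.35 × 4.1110 = 2.0460 mm/d
ETc = Kc × ET₀ = 1.07 × 2.0460 = 2.1892 mm/d
Crop demand D = ETc × 30 d = 2.1892 × 30 = 65.676 mm
Pe = 0.69 × 35.9 = 24.771 mm
D − Pe = 65.676 − 24.771 = 40.905 mm
Gross irrigation = 40.905 / 0.60 = 68.175 mm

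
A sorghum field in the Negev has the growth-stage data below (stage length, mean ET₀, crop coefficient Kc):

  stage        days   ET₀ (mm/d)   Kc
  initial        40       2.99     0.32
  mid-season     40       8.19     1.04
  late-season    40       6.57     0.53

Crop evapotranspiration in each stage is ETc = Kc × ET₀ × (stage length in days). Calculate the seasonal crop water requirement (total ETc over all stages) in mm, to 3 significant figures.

518 mm

initial: 0.32 × 2.99 × 40 = 38.27 mm
mid-season: 1.04 × 8.19 × 40 = 340.70 mm
late-season: 0.53 × 6.57 × 40 = 139.28 mm
Seasonal total = 518.25 mm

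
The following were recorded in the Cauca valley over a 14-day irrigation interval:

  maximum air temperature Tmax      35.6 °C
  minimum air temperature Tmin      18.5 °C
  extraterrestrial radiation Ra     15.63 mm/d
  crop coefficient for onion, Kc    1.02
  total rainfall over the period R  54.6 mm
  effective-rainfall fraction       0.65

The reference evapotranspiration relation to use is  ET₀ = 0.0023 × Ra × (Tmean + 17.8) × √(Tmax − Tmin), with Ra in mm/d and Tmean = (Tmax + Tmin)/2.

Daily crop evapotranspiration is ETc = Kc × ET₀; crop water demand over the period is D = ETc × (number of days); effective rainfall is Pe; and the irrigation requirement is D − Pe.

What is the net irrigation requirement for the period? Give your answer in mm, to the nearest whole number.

Tmean = (35.6 + 18.5)/2 = 27.05 °C
ET₀ = 0.0023 × 15.63 × (27.05 + 17.8) × √17.1 = 0.0023 × 15.63 × 44.85 × 4.1352 = 6.6672 mm/d
ETc = Kc × ET₀ = 1.02 × 6.6672 = 6.8005 mm/d
Crop demand D = ETc × 14 d = 6.8005 × 14 = 95.207 mm
Pe = 0.65 × 54.6 = 35.490 mm
D − Pe = 95.207 − 35.490 = 59.717 mm

60 mm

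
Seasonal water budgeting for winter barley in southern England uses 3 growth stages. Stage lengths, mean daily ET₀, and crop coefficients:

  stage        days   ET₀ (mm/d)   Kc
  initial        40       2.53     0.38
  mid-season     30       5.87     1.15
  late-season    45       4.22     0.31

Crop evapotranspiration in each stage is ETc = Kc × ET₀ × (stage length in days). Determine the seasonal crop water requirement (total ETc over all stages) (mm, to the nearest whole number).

300 mm

initial: 0.38 × 2.53 × 40 = 38.46 mm
mid-season: 1.15 × 5.87 × 30 = 202.52 mm
late-season: 0.31 × 4.22 × 45 = 58.87 mm
Seasonal total = 299.85 mm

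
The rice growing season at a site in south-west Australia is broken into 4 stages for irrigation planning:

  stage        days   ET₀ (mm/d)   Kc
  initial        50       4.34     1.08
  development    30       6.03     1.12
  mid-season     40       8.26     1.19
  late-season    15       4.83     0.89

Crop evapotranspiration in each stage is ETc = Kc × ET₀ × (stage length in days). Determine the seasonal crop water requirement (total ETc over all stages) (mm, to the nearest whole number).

initial: 1.08 × 4.34 × 50 = 234.36 mm
development: 1.12 × 6.03 × 30 = 202.61 mm
mid-season: 1.19 × 8.26 × 40 = 393.18 mm
late-season: 0.89 × 4.83 × 15 = 64.48 mm
Seasonal total = 894.63 mm

895 mm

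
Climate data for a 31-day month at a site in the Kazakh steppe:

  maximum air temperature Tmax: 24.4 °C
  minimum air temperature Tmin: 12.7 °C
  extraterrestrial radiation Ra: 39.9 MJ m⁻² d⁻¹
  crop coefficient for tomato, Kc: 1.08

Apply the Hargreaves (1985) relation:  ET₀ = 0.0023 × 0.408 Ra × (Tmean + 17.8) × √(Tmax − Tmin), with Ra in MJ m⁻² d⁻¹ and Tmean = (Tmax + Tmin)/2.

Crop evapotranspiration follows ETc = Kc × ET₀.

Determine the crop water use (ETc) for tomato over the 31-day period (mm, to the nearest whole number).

Tmean = (24.4 + 12.7)/2 = 18.55 °C
0.408 Ra = 0.408 × 39.9 = 16.2792 mm/d equivalent
ET₀ = 0.0023 × 16.2792 × (18.55 + 17.8) × √11.7 = 0.0023 × 16.2792 × 36.35 × 3.4205 = 4.6554 mm/d
ETc = Kc × ET₀ = 1.08 × 4.6554 = 5.0278 mm/d
Over 31 days: 5.0278 × 31 = 155.862 mm

156 mm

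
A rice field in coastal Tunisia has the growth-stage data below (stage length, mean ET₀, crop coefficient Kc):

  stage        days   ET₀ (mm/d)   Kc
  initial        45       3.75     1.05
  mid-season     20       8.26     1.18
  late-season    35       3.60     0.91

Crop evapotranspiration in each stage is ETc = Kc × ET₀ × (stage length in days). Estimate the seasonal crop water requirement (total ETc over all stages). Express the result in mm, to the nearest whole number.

initial: 1.05 × 3.75 × 45 = 177.19 mm
mid-season: 1.18 × 8.26 × 20 = 194.94 mm
late-season: 0.91 × 3.60 × 35 = 114.66 mm
Seasonal total = 486.79 mm

487 mm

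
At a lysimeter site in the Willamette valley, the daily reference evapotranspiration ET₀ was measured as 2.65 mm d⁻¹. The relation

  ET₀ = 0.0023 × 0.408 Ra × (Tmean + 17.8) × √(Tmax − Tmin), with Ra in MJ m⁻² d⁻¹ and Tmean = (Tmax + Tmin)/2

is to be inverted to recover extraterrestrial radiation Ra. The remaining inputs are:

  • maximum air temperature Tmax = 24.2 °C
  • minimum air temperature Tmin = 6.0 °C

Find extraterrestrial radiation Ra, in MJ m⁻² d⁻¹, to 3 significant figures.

20.1 MJ m⁻² d⁻¹

Tmean = (24.2+6.0)/2 = 15.10 °C; ΔT = 18.2
Ra = ET₀ / [0.0023 × 0.408 × (Tmean+17.8) × √ΔT]
   = 2.65 / (0.0023 × 0.408 × 32.90 × 4.2661) = 20.120 MJ m⁻² d⁻¹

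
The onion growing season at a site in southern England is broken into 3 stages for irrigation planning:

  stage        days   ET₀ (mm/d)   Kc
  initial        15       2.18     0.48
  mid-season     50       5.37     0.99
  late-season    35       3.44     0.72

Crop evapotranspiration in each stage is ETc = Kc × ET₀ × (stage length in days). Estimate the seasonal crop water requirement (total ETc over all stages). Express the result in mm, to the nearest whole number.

368 mm

initial: 0.48 × 2.18 × 15 = 15.70 mm
mid-season: 0.99 × 5.37 × 50 = 265.82 mm
late-season: 0.72 × 3.44 × 35 = 86.69 mm
Seasonal total = 368.21 mm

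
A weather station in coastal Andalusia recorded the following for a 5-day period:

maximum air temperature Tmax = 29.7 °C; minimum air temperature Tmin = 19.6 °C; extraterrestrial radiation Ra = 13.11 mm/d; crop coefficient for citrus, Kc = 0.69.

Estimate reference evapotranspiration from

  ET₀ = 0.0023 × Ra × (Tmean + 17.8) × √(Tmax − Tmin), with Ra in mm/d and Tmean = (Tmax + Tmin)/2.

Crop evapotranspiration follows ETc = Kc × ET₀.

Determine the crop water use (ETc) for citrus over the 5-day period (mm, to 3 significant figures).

Tmean = (29.7 + 19.6)/2 = 24.65 °C
ET₀ = 0.0023 × 13.11 × (24.65 + 17.8) × √10.1 = 0.0023 × 13.11 × 42.45 × 3.1780 = 4.0678 mm/d
ETc = Kc × ET₀ = 0.69 × 4.0678 = 2.8068 mm/d
Over 5 days: 2.8068 × 5 = 14.034 mm

14.0 mm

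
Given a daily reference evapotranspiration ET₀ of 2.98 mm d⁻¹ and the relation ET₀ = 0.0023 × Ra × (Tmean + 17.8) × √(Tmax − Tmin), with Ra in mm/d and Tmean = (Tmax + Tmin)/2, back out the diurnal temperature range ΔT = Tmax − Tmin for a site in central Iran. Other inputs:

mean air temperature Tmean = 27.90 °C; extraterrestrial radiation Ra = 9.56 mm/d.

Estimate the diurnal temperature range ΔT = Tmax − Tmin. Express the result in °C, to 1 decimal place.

8.8 °C

√ΔT = ET₀ / [0.0023 × Ra × (Tmean+17.8)] = 2.98 / (0.0023 × 9.56 × 45.70) = 2.9656
ΔT = 2.9656² = 8.795 °C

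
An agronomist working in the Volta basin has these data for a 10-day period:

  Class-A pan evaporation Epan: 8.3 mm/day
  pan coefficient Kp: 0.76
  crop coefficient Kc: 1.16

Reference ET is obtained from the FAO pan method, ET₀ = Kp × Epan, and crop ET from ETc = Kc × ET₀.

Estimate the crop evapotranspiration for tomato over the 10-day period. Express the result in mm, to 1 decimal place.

ET₀ = 0.76 × 8.3 = 6.3080 mm/d
ETc = Kc × ET₀ = 1.16 × 6.3080 = 7.3173 mm/d
Over 10 days: 7.3173 × 10 = 73.173 mm

73.2 mm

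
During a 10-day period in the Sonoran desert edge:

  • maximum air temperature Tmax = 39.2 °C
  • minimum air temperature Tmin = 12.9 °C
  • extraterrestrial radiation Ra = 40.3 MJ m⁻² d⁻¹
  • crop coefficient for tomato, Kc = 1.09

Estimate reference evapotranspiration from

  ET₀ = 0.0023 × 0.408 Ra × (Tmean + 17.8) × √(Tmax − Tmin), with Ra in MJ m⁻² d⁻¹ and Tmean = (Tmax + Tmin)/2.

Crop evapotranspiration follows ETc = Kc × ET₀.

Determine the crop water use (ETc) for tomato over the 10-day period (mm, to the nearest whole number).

Tmean = (39.2 + 12.9)/2 = 26.05 °C
0.408 Ra = 0.408 × 40.3 = 16.4424 mm/d equivalent
ET₀ = 0.0023 × 16.4424 × (26.05 + 17.8) × √26.3 = 0.0023 × 16.4424 × 43.85 × 5.1284 = 8.5044 mm/d
ETc = Kc × ET₀ = 1.09 × 8.5044 = 9.2698 mm/d
Over 10 days: 9.2698 × 10 = 92.698 mm

93 mm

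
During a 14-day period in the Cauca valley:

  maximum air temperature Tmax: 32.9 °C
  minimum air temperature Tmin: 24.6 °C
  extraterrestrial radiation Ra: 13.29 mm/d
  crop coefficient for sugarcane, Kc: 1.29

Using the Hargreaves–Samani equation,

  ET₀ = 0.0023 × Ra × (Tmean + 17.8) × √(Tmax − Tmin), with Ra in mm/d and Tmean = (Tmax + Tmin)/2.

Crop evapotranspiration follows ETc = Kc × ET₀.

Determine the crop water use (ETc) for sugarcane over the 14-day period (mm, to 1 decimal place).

74.0 mm

Tmean = (32.9 + 24.6)/2 = 28.75 °C
ET₀ = 0.0023 × 13.29 × (28.75 + 17.8) × √8.3 = 0.0023 × 13.29 × 46.55 × 2.8810 = 4.0994 mm/d
ETc = Kc × ET₀ = 1.29 × 4.0994 = 5.2882 mm/d
Over 14 days: 5.2882 × 14 = 74.035 mm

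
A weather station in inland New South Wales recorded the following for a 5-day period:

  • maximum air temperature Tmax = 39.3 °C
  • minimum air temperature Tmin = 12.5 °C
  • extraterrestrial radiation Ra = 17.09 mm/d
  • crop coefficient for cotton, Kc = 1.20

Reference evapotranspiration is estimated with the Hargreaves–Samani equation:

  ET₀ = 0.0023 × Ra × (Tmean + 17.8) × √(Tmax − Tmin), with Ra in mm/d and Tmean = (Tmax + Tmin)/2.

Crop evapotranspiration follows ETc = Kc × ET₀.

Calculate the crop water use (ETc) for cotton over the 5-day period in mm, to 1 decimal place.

Tmean = (39.3 + 12.5)/2 = 25.90 °C
ET₀ = 0.0023 × 17.09 × (25.90 + 17.8) × √26.8 = 0.0023 × 17.09 × 43.70 × 5.1769 = 8.8924 mm/d
ETc = Kc × ET₀ = 1.20 × 8.8924 = 10.6709 mm/d
Over 5 days: 10.6709 × 5 = 53.355 mm

53.4 mm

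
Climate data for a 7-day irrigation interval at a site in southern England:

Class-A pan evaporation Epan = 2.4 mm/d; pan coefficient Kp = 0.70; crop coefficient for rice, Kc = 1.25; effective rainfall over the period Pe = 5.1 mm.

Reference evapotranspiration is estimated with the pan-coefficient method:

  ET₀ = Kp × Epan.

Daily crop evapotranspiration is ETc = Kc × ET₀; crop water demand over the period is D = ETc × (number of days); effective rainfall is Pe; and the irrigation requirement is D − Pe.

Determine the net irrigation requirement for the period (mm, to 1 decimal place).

ET₀ = 0.70 × 2.4 = 1.6800 mm/d
ETc = Kc × ET₀ = 1.25 × 1.6800 = 2.1000 mm/d
Crop demand D = ETc × 7 d = 2.1000 × 7 = 14.700 mm
D − Pe = 14.700 − 5.1 = 9.600 mm

9.6 mm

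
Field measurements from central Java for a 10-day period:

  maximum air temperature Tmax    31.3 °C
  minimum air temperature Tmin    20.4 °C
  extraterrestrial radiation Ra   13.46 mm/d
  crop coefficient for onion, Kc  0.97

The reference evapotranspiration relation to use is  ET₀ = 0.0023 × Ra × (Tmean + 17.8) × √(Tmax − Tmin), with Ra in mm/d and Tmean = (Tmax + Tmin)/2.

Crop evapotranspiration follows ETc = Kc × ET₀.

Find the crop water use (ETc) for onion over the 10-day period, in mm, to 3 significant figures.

Tmean = (31.3 + 20.4)/2 = 25.85 °C
ET₀ = 0.0023 × 13.46 × (25.85 + 17.8) × √10.9 = 0.0023 × 13.46 × 43.65 × 3.3015 = 4.4614 mm/d
ETc = Kc × ET₀ = 0.97 × 4.4614 = 4.3276 mm/d
Over 10 days: 4.3276 × 10 = 43.276 mm

43.3 mm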